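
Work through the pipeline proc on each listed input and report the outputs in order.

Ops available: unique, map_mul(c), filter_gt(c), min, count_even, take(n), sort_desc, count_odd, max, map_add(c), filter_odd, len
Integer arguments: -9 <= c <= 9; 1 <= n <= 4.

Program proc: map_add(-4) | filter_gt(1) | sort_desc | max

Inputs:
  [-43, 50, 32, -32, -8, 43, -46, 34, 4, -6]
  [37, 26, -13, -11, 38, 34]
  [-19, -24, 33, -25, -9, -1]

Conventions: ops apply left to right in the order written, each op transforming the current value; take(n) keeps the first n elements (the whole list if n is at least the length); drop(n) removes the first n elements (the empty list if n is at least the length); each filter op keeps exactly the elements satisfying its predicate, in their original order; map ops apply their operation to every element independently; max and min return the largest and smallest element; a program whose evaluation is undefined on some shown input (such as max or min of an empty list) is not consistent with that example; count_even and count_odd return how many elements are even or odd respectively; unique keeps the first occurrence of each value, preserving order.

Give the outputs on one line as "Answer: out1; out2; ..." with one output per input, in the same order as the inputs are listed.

46; 34; 29

Execution, op by op:
  [-43, 50, 32, -32, -8, 43, -46, 34, 4, -6] -> [-47, 46, 28, -36, -12, 39, -50, 30, 0, -10] -> [46, 28, 39, 30] -> [46, 39, 30, 28] -> 46
  [37, 26, -13, -11, 38, 34] -> [33, 22, -17, -15, 34, 30] -> [33, 22, 34, 30] -> [34, 33, 30, 22] -> 34
  [-19, -24, 33, -25, -9, -1] -> [-23, -28, 29, -29, -13, -5] -> [29] -> [29] -> 29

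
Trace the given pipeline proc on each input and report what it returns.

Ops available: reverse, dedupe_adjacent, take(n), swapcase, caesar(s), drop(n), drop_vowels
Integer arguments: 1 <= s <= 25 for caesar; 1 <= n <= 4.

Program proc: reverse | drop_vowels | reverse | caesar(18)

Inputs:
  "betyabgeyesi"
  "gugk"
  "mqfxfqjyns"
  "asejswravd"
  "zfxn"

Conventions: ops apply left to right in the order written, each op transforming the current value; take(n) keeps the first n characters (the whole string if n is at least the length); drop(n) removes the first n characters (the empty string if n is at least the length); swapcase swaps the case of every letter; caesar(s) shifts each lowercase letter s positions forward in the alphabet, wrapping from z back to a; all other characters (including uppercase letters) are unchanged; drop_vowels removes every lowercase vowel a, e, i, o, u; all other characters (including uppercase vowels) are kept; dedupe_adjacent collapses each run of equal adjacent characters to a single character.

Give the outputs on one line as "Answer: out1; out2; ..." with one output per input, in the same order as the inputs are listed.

Execution, op by op:
  "betyabgeyesi" -> "iseyegbayteb" -> "sygbytb" -> "btybgys" -> "tlqtyqk"
  "gugk" -> "kgug" -> "kgg" -> "ggk" -> "yyc"
  "mqfxfqjyns" -> "snyjqfxfqm" -> "snyjqfxfqm" -> "mqfxfqjyns" -> "eixpxibqfk"
  "asejswravd" -> "dvarwsjesa" -> "dvrwsjs" -> "sjswrvd" -> "kbkojnv"
  "zfxn" -> "nxfz" -> "nxfz" -> "zfxn" -> "rxpf"

"tlqtyqk"; "yyc"; "eixpxibqfk"; "kbkojnv"; "rxpf"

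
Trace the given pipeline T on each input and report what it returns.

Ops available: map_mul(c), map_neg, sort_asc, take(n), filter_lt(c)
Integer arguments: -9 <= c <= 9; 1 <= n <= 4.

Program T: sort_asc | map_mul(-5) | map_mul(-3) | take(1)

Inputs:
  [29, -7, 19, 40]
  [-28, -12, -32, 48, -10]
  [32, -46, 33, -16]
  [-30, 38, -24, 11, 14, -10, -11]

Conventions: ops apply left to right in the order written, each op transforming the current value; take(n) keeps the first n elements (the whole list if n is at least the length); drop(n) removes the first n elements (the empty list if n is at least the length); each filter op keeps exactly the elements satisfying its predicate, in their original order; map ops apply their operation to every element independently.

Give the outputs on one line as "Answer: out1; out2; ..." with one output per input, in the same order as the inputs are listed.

[-105]; [-480]; [-690]; [-450]

Execution, op by op:
  [29, -7, 19, 40] -> [-7, 19, 29, 40] -> [35, -95, -145, -200] -> [-105, 285, 435, 600] -> [-105]
  [-28, -12, -32, 48, -10] -> [-32, -28, -12, -10, 48] -> [160, 140, 60, 50, -240] -> [-480, -420, -180, -150, 720] -> [-480]
  [32, -46, 33, -16] -> [-46, -16, 32, 33] -> [230, 80, -160, -165] -> [-690, -240, 480, 495] -> [-690]
  [-30, 38, -24, 11, 14, -10, -11] -> [-30, -24, -11, -10, 11, 14, 38] -> [150, 120, 55, 50, -55, -70, -190] -> [-450, -360, -165, -150, 165, 210, 570] -> [-450]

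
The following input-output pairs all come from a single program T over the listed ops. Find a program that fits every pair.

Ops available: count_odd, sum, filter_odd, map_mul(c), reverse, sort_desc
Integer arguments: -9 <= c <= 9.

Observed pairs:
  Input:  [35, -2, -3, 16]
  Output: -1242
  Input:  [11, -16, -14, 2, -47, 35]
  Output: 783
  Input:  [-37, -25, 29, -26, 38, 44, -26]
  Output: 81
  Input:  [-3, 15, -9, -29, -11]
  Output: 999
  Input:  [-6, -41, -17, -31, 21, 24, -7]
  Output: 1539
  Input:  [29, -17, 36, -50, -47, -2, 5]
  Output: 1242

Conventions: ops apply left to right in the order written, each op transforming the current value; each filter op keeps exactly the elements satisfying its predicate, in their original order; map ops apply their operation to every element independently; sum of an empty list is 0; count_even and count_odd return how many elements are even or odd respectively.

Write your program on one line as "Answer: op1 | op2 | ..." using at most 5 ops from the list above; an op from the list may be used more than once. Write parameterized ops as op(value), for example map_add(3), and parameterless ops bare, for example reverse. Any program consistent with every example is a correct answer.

map_mul(9) | reverse | map_mul(-3) | sum

Check, running the answer program on each example:
  [35, -2, -3, 16] -> [315, -18, -27, 144] -> [144, -27, -18, 315] -> [-432, 81, 54, -945] -> -1242
  [11, -16, -14, 2, -47, 35] -> [99, -144, -126, 18, -423, 315] -> [315, -423, 18, -126, -144, 99] -> [-945, 1269, -54, 378, 432, -297] -> 783
  [-37, -25, 29, -26, 38, 44, -26] -> [-333, -225, 261, -234, 342, 396, -234] -> [-234, 396, 342, -234, 261, -225, -333] -> [702, -1188, -1026, 702, -783, 675, 999] -> 81
  [-3, 15, -9, -29, -11] -> [-27, 135, -81, -261, -99] -> [-99, -261, -81, 135, -27] -> [297, 783, 243, -405, 81] -> 999
  [-6, -41, -17, -31, 21, 24, -7] -> [-54, -369, -153, -279, 189, 216, -63] -> [-63, 216, 189, -279, -153, -369, -54] -> [189, -648, -567, 837, 459, 1107, 162] -> 1539
  [29, -17, 36, -50, -47, -2, 5] -> [261, -153, 324, -450, -423, -18, 45] -> [45, -18, -423, -450, 324, -153, 261] -> [-135, 54, 1269, 1350, -972, 459, -783] -> 1242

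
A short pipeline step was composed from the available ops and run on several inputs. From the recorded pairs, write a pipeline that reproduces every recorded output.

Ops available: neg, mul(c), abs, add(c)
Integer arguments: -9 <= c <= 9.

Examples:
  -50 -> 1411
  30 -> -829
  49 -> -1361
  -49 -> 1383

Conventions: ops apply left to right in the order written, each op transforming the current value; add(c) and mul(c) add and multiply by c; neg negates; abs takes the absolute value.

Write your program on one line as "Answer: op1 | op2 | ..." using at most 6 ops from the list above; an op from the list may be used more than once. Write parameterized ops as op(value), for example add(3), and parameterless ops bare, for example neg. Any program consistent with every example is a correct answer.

mul(7) | neg | mul(4) | add(7) | add(4)

Check, running the answer program on each example:
  -50 -> -350 -> 350 -> 1400 -> 1407 -> 1411
  30 -> 210 -> -210 -> -840 -> -833 -> -829
  49 -> 343 -> -343 -> -1372 -> -1365 -> -1361
  -49 -> -343 -> 343 -> 1372 -> 1379 -> 1383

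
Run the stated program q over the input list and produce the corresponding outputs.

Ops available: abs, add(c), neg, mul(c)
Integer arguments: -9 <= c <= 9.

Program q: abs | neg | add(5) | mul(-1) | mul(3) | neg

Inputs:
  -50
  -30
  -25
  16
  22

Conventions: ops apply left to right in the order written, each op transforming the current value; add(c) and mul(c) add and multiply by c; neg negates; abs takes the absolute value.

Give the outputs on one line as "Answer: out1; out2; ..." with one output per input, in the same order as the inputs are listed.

-135; -75; -60; -33; -51

Execution, op by op:
  -50 -> 50 -> -50 -> -45 -> 45 -> 135 -> -135
  -30 -> 30 -> -30 -> -25 -> 25 -> 75 -> -75
  -25 -> 25 -> -25 -> -20 -> 20 -> 60 -> -60
  16 -> 16 -> -16 -> -11 -> 11 -> 33 -> -33
  22 -> 22 -> -22 -> -17 -> 17 -> 51 -> -51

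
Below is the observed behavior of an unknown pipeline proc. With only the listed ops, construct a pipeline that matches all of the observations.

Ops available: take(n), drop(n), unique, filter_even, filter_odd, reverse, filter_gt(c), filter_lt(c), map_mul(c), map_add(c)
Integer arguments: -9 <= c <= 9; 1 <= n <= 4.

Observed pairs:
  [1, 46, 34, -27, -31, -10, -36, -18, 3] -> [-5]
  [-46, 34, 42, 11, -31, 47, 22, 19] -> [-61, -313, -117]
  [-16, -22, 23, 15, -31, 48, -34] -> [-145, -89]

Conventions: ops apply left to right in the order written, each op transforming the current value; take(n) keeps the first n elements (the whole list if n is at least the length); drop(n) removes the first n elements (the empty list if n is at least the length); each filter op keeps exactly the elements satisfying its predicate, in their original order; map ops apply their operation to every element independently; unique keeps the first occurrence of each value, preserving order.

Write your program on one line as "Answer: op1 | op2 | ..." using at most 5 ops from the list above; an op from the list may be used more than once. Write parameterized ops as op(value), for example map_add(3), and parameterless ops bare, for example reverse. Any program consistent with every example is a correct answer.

map_mul(-7) | map_add(9) | map_add(7) | filter_odd | filter_lt(6)

Check, running the answer program on each example:
  [1, 46, 34, -27, -31, -10, -36, -18, 3] -> [-7, -322, -238, 189, 217, 70, 252, 126, -21] -> [2, -313, -229, 198, 226, 79, 261, 135, -12] -> [9, -306, -222, 205, 233, 86, 268, 142, -5] -> [9, 205, 233, -5] -> [-5]
  [-46, 34, 42, 11, -31, 47, 22, 19] -> [322, -238, -294, -77, 217, -329, -154, -133] -> [331, -229, -285, -68, 226, -320, -145, -124] -> [338, -222, -278, -61, 233, -313, -138, -117] -> [-61, 233, -313, -117] -> [-61, -313, -117]
  [-16, -22, 23, 15, -31, 48, -34] -> [112, 154, -161, -105, 217, -336, 238] -> [121, 163, -152, -96, 226, -327, 247] -> [128, 170, -145, -89, 233, -320, 254] -> [-145, -89, 233] -> [-145, -89]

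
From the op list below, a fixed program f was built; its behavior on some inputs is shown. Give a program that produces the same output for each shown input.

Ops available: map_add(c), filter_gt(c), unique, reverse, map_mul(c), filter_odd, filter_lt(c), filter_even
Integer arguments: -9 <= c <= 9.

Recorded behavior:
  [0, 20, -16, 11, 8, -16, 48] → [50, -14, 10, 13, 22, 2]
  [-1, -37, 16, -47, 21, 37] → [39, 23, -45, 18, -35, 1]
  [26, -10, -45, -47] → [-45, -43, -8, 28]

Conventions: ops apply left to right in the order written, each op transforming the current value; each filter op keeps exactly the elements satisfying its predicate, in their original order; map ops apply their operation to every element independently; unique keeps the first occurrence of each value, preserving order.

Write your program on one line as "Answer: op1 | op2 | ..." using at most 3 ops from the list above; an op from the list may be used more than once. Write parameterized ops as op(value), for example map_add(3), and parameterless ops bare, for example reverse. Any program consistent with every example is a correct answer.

reverse | map_add(2) | unique

Check, running the answer program on each example:
  [0, 20, -16, 11, 8, -16, 48] -> [48, -16, 8, 11, -16, 20, 0] -> [50, -14, 10, 13, -14, 22, 2] -> [50, -14, 10, 13, 22, 2]
  [-1, -37, 16, -47, 21, 37] -> [37, 21, -47, 16, -37, -1] -> [39, 23, -45, 18, -35, 1] -> [39, 23, -45, 18, -35, 1]
  [26, -10, -45, -47] -> [-47, -45, -10, 26] -> [-45, -43, -8, 28] -> [-45, -43, -8, 28]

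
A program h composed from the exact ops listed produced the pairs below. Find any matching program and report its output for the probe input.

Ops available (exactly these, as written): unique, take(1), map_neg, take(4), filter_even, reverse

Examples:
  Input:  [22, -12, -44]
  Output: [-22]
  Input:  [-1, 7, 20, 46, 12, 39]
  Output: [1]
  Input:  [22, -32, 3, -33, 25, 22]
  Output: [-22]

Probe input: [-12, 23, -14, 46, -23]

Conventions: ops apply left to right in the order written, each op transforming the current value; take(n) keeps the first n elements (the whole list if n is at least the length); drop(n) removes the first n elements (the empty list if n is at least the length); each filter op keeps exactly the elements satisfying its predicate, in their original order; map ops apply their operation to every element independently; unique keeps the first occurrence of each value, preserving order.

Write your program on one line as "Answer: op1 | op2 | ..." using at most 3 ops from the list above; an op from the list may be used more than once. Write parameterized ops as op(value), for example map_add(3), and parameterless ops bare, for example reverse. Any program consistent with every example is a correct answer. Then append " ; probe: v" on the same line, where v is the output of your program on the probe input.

take(4) | take(1) | map_neg ; probe: [12]

Check, running the answer program on each example:
  [22, -12, -44] -> [22, -12, -44] -> [22] -> [-22]
  [-1, 7, 20, 46, 12, 39] -> [-1, 7, 20, 46] -> [-1] -> [1]
  [22, -32, 3, -33, 25, 22] -> [22, -32, 3, -33] -> [22] -> [-22]
  probe: [-12, 23, -14, 46, -23] -> [-12, 23, -14, 46] -> [-12] -> [12]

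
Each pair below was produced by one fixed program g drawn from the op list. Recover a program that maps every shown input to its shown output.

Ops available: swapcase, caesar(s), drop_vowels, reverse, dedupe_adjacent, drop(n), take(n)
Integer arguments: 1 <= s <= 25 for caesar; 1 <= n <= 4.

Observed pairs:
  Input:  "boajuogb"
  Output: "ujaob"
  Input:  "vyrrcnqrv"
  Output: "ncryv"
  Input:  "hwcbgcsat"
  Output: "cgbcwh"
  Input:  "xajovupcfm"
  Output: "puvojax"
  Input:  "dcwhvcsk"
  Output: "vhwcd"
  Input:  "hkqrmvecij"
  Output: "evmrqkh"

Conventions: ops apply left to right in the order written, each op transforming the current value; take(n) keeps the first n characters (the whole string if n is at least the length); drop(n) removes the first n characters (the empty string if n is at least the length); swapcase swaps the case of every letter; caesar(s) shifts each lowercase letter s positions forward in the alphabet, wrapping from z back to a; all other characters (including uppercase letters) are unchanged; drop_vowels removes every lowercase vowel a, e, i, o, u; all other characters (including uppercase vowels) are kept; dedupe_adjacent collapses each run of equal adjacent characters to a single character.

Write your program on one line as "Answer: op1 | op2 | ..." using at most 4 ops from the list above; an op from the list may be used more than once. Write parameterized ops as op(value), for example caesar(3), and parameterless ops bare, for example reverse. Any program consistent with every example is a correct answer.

reverse | drop(3) | dedupe_adjacent

Check, running the answer program on each example:
  "boajuogb" -> "bgoujaob" -> "ujaob" -> "ujaob"
  "vyrrcnqrv" -> "vrqncrryv" -> "ncrryv" -> "ncryv"
  "hwcbgcsat" -> "tascgbcwh" -> "cgbcwh" -> "cgbcwh"
  "xajovupcfm" -> "mfcpuvojax" -> "puvojax" -> "puvojax"
  "dcwhvcsk" -> "kscvhwcd" -> "vhwcd" -> "vhwcd"
  "hkqrmvecij" -> "jicevmrqkh" -> "evmrqkh" -> "evmrqkh"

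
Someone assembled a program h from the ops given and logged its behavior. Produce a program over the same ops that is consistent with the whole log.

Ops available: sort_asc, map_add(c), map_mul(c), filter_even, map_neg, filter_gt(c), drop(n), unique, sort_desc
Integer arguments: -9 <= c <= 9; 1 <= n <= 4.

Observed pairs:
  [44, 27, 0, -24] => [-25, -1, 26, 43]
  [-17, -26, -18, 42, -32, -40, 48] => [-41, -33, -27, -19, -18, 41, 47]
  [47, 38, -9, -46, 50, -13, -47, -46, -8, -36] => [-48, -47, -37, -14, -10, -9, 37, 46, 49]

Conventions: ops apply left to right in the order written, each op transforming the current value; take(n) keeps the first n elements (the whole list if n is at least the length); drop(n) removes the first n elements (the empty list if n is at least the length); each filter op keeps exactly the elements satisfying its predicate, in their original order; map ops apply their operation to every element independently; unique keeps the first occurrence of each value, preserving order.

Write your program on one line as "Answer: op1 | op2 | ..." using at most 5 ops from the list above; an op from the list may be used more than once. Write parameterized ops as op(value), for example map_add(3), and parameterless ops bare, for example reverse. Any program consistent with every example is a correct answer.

unique | sort_asc | map_add(5) | map_add(-6)

Check, running the answer program on each example:
  [44, 27, 0, -24] -> [44, 27, 0, -24] -> [-24, 0, 27, 44] -> [-19, 5, 32, 49] -> [-25, -1, 26, 43]
  [-17, -26, -18, 42, -32, -40, 48] -> [-17, -26, -18, 42, -32, -40, 48] -> [-40, -32, -26, -18, -17, 42, 48] -> [-35, -27, -21, -13, -12, 47, 53] -> [-41, -33, -27, -19, -18, 41, 47]
  [47, 38, -9, -46, 50, -13, -47, -46, -8, -36] -> [47, 38, -9, -46, 50, -13, -47, -8, -36] -> [-47, -46, -36, -13, -9, -8, 38, 47, 50] -> [-42, -41, -31, -8, -4, -3, 43, 52, 55] -> [-48, -47, -37, -14, -10, -9, 37, 46, 49]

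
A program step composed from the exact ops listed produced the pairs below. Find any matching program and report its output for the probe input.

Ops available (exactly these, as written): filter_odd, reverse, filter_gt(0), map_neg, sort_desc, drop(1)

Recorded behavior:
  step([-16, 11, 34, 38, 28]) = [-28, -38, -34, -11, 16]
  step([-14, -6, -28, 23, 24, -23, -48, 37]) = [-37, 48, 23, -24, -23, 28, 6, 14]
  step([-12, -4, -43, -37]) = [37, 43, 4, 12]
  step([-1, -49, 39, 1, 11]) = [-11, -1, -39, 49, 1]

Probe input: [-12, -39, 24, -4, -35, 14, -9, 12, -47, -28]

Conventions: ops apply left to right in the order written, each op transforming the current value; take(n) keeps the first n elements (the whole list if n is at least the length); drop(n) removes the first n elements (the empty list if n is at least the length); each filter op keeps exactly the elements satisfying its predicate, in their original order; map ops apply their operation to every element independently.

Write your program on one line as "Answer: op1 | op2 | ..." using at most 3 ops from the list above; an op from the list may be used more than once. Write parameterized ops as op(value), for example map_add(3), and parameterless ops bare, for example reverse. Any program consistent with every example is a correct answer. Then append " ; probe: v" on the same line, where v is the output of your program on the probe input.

reverse | map_neg ; probe: [28, 47, -12, 9, -14, 35, 4, -24, 39, 12]

Check, running the answer program on each example:
  [-16, 11, 34, 38, 28] -> [28, 38, 34, 11, -16] -> [-28, -38, -34, -11, 16]
  [-14, -6, -28, 23, 24, -23, -48, 37] -> [37, -48, -23, 24, 23, -28, -6, -14] -> [-37, 48, 23, -24, -23, 28, 6, 14]
  [-12, -4, -43, -37] -> [-37, -43, -4, -12] -> [37, 43, 4, 12]
  [-1, -49, 39, 1, 11] -> [11, 1, 39, -49, -1] -> [-11, -1, -39, 49, 1]
  probe: [-12, -39, 24, -4, -35, 14, -9, 12, -47, -28] -> [-28, -47, 12, -9, 14, -35, -4, 24, -39, -12] -> [28, 47, -12, 9, -14, 35, 4, -24, 39, 12]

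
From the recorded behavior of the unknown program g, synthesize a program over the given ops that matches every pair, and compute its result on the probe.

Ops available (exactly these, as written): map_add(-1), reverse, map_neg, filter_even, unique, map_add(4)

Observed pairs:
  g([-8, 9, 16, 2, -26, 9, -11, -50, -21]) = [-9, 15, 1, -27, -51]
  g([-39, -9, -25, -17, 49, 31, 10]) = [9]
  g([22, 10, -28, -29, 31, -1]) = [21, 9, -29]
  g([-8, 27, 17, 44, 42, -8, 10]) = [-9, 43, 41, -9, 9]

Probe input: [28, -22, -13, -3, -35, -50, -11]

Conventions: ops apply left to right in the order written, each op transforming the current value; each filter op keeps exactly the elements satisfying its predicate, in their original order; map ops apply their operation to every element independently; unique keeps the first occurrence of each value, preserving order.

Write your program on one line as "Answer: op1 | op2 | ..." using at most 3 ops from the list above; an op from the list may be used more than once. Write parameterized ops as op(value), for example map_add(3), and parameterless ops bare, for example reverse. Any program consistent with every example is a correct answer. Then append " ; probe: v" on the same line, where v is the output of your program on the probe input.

filter_even | map_add(-1) ; probe: [27, -23, -51]

Check, running the answer program on each example:
  [-8, 9, 16, 2, -26, 9, -11, -50, -21] -> [-8, 16, 2, -26, -50] -> [-9, 15, 1, -27, -51]
  [-39, -9, -25, -17, 49, 31, 10] -> [10] -> [9]
  [22, 10, -28, -29, 31, -1] -> [22, 10, -28] -> [21, 9, -29]
  [-8, 27, 17, 44, 42, -8, 10] -> [-8, 44, 42, -8, 10] -> [-9, 43, 41, -9, 9]
  probe: [28, -22, -13, -3, -35, -50, -11] -> [28, -22, -50] -> [27, -23, -51]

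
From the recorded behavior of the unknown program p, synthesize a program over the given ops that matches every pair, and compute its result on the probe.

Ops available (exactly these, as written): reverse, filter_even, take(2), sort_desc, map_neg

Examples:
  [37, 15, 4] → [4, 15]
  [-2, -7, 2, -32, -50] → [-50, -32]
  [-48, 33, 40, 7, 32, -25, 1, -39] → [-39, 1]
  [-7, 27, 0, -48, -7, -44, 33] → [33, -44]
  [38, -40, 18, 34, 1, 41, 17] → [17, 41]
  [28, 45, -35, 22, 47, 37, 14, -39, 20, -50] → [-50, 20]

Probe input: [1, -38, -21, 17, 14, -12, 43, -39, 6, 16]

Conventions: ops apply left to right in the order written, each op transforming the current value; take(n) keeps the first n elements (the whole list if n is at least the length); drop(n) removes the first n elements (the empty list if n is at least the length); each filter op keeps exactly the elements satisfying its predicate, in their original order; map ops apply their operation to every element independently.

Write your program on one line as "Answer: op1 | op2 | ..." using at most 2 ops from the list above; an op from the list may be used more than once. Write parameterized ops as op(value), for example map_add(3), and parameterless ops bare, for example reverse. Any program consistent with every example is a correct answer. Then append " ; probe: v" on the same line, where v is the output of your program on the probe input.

reverse | take(2) ; probe: [16, 6]

Check, running the answer program on each example:
  [37, 15, 4] -> [4, 15, 37] -> [4, 15]
  [-2, -7, 2, -32, -50] -> [-50, -32, 2, -7, -2] -> [-50, -32]
  [-48, 33, 40, 7, 32, -25, 1, -39] -> [-39, 1, -25, 32, 7, 40, 33, -48] -> [-39, 1]
  [-7, 27, 0, -48, -7, -44, 33] -> [33, -44, -7, -48, 0, 27, -7] -> [33, -44]
  [38, -40, 18, 34, 1, 41, 17] -> [17, 41, 1, 34, 18, -40, 38] -> [17, 41]
  [28, 45, -35, 22, 47, 37, 14, -39, 20, -50] -> [-50, 20, -39, 14, 37, 47, 22, -35, 45, 28] -> [-50, 20]
  probe: [1, -38, -21, 17, 14, -12, 43, -39, 6, 16] -> [16, 6, -39, 43, -12, 14, 17, -21, -38, 1] -> [16, 6]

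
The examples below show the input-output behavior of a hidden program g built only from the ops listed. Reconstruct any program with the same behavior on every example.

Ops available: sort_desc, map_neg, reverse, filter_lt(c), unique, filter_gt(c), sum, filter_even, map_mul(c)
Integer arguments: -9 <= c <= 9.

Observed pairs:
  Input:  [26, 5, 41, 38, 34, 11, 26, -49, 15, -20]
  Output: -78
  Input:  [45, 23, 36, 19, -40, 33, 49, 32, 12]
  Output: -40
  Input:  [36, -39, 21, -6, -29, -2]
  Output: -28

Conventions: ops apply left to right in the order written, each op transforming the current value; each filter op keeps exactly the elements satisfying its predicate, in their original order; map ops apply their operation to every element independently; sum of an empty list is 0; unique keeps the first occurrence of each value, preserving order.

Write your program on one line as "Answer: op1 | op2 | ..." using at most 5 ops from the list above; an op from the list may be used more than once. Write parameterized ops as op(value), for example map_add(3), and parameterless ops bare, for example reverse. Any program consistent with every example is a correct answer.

filter_even | map_neg | unique | sum

Check, running the answer program on each example:
  [26, 5, 41, 38, 34, 11, 26, -49, 15, -20] -> [26, 38, 34, 26, -20] -> [-26, -38, -34, -26, 20] -> [-26, -38, -34, 20] -> -78
  [45, 23, 36, 19, -40, 33, 49, 32, 12] -> [36, -40, 32, 12] -> [-36, 40, -32, -12] -> [-36, 40, -32, -12] -> -40
  [36, -39, 21, -6, -29, -2] -> [36, -6, -2] -> [-36, 6, 2] -> [-36, 6, 2] -> -28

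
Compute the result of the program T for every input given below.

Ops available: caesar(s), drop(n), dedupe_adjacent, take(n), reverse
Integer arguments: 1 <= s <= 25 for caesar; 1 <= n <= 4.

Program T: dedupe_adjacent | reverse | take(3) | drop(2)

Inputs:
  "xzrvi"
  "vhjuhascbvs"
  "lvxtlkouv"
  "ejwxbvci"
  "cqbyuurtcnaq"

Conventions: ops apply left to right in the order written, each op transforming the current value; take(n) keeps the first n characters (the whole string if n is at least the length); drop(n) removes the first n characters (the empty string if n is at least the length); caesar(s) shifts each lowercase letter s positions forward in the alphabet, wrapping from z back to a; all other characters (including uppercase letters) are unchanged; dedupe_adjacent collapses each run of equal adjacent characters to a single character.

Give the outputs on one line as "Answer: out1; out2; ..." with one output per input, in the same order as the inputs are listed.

Execution, op by op:
  "xzrvi" -> "xzrvi" -> "ivrzx" -> "ivr" -> "r"
  "vhjuhascbvs" -> "vhjuhascbvs" -> "svbcsahujhv" -> "svb" -> "b"
  "lvxtlkouv" -> "lvxtlkouv" -> "vuokltxvl" -> "vuo" -> "o"
  "ejwxbvci" -> "ejwxbvci" -> "icvbxwje" -> "icv" -> "v"
  "cqbyuurtcnaq" -> "cqbyurtcnaq" -> "qanctruybqc" -> "qan" -> "n"

"r"; "b"; "o"; "v"; "n"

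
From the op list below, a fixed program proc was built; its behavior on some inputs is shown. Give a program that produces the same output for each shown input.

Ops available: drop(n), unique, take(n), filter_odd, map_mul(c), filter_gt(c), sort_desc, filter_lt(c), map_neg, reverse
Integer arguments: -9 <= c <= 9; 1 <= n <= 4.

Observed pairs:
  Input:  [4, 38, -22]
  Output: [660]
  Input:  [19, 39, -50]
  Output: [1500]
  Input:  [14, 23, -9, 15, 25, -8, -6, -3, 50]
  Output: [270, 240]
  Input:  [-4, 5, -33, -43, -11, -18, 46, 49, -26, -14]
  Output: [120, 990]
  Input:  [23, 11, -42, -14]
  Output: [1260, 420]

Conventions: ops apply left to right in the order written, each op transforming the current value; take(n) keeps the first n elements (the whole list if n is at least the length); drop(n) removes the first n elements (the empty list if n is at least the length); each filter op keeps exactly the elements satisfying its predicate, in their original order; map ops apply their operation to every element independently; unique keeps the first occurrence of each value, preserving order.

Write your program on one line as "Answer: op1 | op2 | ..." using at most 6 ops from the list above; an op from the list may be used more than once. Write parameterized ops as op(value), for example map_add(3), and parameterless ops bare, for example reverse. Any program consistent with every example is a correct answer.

map_mul(-6) | filter_gt(-5) | take(4) | take(2) | map_mul(5)

Check, running the answer program on each example:
  [4, 38, -22] -> [-24, -228, 132] -> [132] -> [132] -> [132] -> [660]
  [19, 39, -50] -> [-114, -234, 300] -> [300] -> [300] -> [300] -> [1500]
  [14, 23, -9, 15, 25, -8, -6, -3, 50] -> [-84, -138, 54, -90, -150, 48, 36, 18, -300] -> [54, 48, 36, 18] -> [54, 48, 36, 18] -> [54, 48] -> [270, 240]
  [-4, 5, -33, -43, -11, -18, 46, 49, -26, -14] -> [24, -30, 198, 258, 66, 108, -276, -294, 156, 84] -> [24, 198, 258, 66, 108, 156, 84] -> [24, 198, 258, 66] -> [24, 198] -> [120, 990]
  [23, 11, -42, -14] -> [-138, -66, 252, 84] -> [252, 84] -> [252, 84] -> [252, 84] -> [1260, 420]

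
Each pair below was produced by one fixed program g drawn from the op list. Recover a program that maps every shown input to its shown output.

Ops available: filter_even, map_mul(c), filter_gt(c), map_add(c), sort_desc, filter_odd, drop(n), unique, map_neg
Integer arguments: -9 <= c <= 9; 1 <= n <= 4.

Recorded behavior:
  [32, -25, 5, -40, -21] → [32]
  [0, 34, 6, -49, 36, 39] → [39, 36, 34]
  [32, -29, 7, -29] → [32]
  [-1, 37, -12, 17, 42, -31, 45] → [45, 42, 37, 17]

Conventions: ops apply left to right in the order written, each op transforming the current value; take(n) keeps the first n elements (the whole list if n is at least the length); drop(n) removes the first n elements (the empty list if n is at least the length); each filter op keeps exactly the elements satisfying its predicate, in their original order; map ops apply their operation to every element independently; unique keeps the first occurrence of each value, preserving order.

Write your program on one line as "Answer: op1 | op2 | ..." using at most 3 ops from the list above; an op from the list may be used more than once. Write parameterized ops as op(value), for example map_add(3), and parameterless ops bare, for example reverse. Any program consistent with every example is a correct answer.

unique | filter_gt(7) | sort_desc

Check, running the answer program on each example:
  [32, -25, 5, -40, -21] -> [32, -25, 5, -40, -21] -> [32] -> [32]
  [0, 34, 6, -49, 36, 39] -> [0, 34, 6, -49, 36, 39] -> [34, 36, 39] -> [39, 36, 34]
  [32, -29, 7, -29] -> [32, -29, 7] -> [32] -> [32]
  [-1, 37, -12, 17, 42, -31, 45] -> [-1, 37, -12, 17, 42, -31, 45] -> [37, 17, 42, 45] -> [45, 42, 37, 17]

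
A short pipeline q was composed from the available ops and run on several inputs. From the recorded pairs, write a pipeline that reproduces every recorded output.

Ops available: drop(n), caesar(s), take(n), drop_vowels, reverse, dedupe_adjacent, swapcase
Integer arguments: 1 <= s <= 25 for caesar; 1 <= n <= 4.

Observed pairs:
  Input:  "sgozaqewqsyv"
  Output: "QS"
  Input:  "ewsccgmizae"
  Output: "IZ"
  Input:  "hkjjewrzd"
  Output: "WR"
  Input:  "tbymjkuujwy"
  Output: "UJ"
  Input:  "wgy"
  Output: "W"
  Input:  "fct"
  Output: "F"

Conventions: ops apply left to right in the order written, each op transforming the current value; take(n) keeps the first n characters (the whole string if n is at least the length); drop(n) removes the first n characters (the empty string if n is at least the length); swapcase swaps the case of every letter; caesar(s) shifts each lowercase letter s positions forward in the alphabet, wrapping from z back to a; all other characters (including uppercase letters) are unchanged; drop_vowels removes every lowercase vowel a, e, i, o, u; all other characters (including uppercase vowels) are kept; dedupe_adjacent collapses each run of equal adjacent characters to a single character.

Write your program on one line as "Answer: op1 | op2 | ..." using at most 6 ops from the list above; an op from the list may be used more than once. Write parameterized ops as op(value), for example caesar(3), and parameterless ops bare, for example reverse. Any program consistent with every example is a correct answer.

reverse | drop(2) | swapcase | take(2) | reverse

Check, running the answer program on each example:
  "sgozaqewqsyv" -> "vysqweqazogs" -> "sqweqazogs" -> "SQWEQAZOGS" -> "SQ" -> "QS"
  "ewsccgmizae" -> "eazimgccswe" -> "zimgccswe" -> "ZIMGCCSWE" -> "ZI" -> "IZ"
  "hkjjewrzd" -> "dzrwejjkh" -> "rwejjkh" -> "RWEJJKH" -> "RW" -> "WR"
  "tbymjkuujwy" -> "ywjuukjmybt" -> "juukjmybt" -> "JUUKJMYBT" -> "JU" -> "UJ"
  "wgy" -> "ygw" -> "w" -> "W" -> "W" -> "W"
  "fct" -> "tcf" -> "f" -> "F" -> "F" -> "F"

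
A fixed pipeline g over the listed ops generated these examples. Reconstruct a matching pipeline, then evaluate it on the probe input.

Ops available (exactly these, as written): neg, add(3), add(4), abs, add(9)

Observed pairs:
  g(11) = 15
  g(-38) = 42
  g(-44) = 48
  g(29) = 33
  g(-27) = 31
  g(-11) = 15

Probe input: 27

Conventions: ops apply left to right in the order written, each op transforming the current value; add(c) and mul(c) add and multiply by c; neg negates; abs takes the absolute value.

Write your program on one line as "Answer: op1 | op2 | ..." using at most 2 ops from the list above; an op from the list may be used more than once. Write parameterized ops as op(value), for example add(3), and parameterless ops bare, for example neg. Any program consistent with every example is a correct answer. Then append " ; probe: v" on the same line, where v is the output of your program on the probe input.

abs | add(4) ; probe: 31

Check, running the answer program on each example:
  11 -> 11 -> 15
  -38 -> 38 -> 42
  -44 -> 44 -> 48
  29 -> 29 -> 33
  -27 -> 27 -> 31
  -11 -> 11 -> 15
  probe: 27 -> 27 -> 31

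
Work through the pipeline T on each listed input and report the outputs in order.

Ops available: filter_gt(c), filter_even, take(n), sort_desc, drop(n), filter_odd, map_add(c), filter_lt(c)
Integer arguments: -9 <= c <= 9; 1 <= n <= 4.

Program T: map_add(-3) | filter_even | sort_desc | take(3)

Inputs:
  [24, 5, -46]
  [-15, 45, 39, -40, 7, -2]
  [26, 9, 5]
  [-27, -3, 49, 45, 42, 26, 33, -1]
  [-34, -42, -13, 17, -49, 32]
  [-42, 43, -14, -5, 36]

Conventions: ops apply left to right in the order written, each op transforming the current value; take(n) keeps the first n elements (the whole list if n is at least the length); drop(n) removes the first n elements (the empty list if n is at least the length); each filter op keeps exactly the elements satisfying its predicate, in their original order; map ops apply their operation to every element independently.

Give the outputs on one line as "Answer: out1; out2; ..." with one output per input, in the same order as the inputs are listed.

[2]; [42, 36, 4]; [6, 2]; [46, 42, 30]; [14, -16, -52]; [40, -8]

Execution, op by op:
  [24, 5, -46] -> [21, 2, -49] -> [2] -> [2] -> [2]
  [-15, 45, 39, -40, 7, -2] -> [-18, 42, 36, -43, 4, -5] -> [-18, 42, 36, 4] -> [42, 36, 4, -18] -> [42, 36, 4]
  [26, 9, 5] -> [23, 6, 2] -> [6, 2] -> [6, 2] -> [6, 2]
  [-27, -3, 49, 45, 42, 26, 33, -1] -> [-30, -6, 46, 42, 39, 23, 30, -4] -> [-30, -6, 46, 42, 30, -4] -> [46, 42, 30, -4, -6, -30] -> [46, 42, 30]
  [-34, -42, -13, 17, -49, 32] -> [-37, -45, -16, 14, -52, 29] -> [-16, 14, -52] -> [14, -16, -52] -> [14, -16, -52]
  [-42, 43, -14, -5, 36] -> [-45, 40, -17, -8, 33] -> [40, -8] -> [40, -8] -> [40, -8]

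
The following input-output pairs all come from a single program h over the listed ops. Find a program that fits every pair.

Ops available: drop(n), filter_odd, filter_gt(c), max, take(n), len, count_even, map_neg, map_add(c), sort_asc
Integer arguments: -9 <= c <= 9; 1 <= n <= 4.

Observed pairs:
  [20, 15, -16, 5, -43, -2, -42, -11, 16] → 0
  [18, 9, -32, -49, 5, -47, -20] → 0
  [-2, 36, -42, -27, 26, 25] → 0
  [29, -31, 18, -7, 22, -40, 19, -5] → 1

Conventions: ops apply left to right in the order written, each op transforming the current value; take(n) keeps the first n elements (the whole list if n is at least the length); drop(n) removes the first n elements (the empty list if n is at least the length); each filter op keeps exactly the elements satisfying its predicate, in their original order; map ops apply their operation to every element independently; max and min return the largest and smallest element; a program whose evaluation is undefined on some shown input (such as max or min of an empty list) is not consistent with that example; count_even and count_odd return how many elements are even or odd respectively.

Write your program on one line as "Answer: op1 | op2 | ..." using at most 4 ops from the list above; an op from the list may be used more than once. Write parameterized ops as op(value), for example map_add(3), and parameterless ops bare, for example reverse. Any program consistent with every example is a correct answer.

filter_odd | drop(3) | filter_gt(5) | len

Check, running the answer program on each example:
  [20, 15, -16, 5, -43, -2, -42, -11, 16] -> [15, 5, -43, -11] -> [-11] -> [] -> 0
  [18, 9, -32, -49, 5, -47, -20] -> [9, -49, 5, -47] -> [-47] -> [] -> 0
  [-2, 36, -42, -27, 26, 25] -> [-27, 25] -> [] -> [] -> 0
  [29, -31, 18, -7, 22, -40, 19, -5] -> [29, -31, -7, 19, -5] -> [19, -5] -> [19] -> 1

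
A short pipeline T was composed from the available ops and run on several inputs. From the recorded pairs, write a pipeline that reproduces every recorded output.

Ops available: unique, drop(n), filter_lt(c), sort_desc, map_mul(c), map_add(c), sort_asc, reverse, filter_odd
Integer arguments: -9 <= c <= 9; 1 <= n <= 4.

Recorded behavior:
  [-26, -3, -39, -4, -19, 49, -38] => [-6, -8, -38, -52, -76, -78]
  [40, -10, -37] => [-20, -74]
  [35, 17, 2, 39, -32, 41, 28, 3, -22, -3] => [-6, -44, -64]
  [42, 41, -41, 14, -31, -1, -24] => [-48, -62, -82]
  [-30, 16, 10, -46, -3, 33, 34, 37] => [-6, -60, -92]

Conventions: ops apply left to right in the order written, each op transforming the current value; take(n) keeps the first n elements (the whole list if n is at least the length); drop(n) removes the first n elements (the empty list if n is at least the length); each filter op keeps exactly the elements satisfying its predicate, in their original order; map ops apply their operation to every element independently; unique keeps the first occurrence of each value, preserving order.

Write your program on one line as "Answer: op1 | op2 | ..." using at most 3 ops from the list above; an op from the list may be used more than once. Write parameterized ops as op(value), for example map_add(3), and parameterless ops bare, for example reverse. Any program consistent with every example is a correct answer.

map_mul(2) | sort_desc | filter_lt(-4)

Check, running the answer program on each example:
  [-26, -3, -39, -4, -19, 49, -38] -> [-52, -6, -78, -8, -38, 98, -76] -> [98, -6, -8, -38, -52, -76, -78] -> [-6, -8, -38, -52, -76, -78]
  [40, -10, -37] -> [80, -20, -74] -> [80, -20, -74] -> [-20, -74]
  [35, 17, 2, 39, -32, 41, 28, 3, -22, -3] -> [70, 34, 4, 78, -64, 82, 56, 6, -44, -6] -> [82, 78, 70, 56, 34, 6, 4, -6, -44, -64] -> [-6, -44, -64]
  [42, 41, -41, 14, -31, -1, -24] -> [84, 82, -82, 28, -62, -2, -48] -> [84, 82, 28, -2, -48, -62, -82] -> [-48, -62, -82]
  [-30, 16, 10, -46, -3, 33, 34, 37] -> [-60, 32, 20, -92, -6, 66, 68, 74] -> [74, 68, 66, 32, 20, -6, -60, -92] -> [-6, -60, -92]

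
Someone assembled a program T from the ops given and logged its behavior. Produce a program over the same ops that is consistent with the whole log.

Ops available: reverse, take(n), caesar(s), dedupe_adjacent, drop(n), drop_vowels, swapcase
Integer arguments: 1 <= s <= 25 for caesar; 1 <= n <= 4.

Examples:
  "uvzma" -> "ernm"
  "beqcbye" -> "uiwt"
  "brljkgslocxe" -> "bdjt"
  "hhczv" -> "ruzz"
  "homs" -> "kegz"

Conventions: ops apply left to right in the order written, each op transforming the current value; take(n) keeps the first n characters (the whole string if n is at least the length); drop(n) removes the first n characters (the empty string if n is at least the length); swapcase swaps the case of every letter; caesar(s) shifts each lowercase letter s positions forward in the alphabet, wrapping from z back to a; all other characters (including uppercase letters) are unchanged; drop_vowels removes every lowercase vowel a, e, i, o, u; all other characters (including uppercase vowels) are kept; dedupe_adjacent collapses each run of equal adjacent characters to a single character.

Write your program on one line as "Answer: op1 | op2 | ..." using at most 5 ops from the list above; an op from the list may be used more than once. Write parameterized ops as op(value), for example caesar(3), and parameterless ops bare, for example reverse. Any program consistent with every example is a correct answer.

take(4) | caesar(24) | reverse | caesar(20)

Check, running the answer program on each example:
  "uvzma" -> "uvzm" -> "stxk" -> "kxts" -> "ernm"
  "beqcbye" -> "beqc" -> "zcoa" -> "aocz" -> "uiwt"
  "brljkgslocxe" -> "brlj" -> "zpjh" -> "hjpz" -> "bdjt"
  "hhczv" -> "hhcz" -> "ffax" -> "xaff" -> "ruzz"
  "homs" -> "homs" -> "fmkq" -> "qkmf" -> "kegz"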